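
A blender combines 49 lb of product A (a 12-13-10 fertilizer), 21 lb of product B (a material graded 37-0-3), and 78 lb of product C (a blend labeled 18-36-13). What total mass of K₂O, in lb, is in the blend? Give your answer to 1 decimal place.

K₂O mass = 10%×49 + 3%×21 + 13%×78 = 15.67 lb.

15.7 lb K₂O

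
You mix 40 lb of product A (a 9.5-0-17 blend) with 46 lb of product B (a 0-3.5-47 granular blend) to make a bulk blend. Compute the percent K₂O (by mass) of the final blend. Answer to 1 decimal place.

33.0% K₂O

Total mass = 40 + 46 = 86 lb.
K₂O mass = 17%×40 + 47%×46 = 28.42 lb.
% K₂O = 28.42 / 86 = 33.0465%.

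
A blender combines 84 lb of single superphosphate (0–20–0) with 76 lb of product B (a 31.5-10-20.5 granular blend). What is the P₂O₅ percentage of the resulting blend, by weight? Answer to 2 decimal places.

Total mass = 84 + 76 = 160 lb.
P₂O₅ mass = 20%×84 + 10%×76 = 24.4 lb.
% P₂O₅ = 24.4 / 160 = 15.25%.

15.25% P₂O₅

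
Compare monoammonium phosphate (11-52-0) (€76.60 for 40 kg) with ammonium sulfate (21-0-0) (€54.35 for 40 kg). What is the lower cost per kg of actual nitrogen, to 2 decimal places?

monoammonium phosphate: N per bag = 40 × 11% = 4.4 kg; cost = 76.60 / 4.4 = €17.4091/kg N.
ammonium sulfate: N per bag = 40 × 21% = 8.4 kg; cost = 54.35 / 8.4 = €6.4702/kg N.
ammonium sulfate is cheaper.

€6.47 per kg N (ammonium sulfate)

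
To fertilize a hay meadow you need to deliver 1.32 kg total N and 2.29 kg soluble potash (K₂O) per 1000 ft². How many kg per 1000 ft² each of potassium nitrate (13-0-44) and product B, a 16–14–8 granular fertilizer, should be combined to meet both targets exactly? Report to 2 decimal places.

4.35 kg potassium nitrate, 4.72 kg product B

Per-1000 ft² balance (a = potassium nitrate, b = product B):
N: 0.13·a + 0.16·b = 1.32
K₂O: 0.44·a + 0.08·b = 2.29
Solving simultaneously: a = 4.34667, b = 4.71833.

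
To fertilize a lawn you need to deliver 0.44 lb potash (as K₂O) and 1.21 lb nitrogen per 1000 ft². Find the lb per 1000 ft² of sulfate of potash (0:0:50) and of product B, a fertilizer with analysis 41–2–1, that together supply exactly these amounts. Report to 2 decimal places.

0.82 lb sulfate of potash, 2.95 lb product B

Let a = lb of sulfate of potash, b = lb of product B (per 1000 ft²).
K₂O: 0.5·a + 0.01·b = 0.44
N: 0·a + 0.41·b = 1.21
Solving simultaneously: a = 0.820976, b = 2.95122.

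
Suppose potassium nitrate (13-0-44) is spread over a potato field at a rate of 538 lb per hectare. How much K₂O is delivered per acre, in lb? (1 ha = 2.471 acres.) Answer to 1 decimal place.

K₂O per hectare = 538 × 44% = 236.72 lb.
Convert to per acre: 236.72 × 0.404694 = 95.7993 lb.

95.8 lb K₂O per acre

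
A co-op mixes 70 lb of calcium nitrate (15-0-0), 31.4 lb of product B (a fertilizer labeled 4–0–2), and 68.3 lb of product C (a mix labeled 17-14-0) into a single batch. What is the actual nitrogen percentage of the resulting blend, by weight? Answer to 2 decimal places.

13.77% N

Total mass = 70 + 31.4 + 68.3 = 169.7 lb.
N mass = 15%×70 + 4%×31.4 + 17%×68.3 = 23.367 lb.
% N = 23.367 / 169.7 = 13.7696%.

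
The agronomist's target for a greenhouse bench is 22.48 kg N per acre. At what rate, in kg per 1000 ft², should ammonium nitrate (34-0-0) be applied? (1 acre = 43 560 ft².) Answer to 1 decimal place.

Product per acre = 22.48 / 34% = 66.1176 kg.
Convert to per 1000 ft²: 66.1176 × 0.0229568 = 1.51785 kg.

1.5 kg of product per thousand sq ft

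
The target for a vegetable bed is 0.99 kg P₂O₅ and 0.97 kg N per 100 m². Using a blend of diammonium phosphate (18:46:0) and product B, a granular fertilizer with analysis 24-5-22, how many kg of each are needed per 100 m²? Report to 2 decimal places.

Let a = kg of diammonium phosphate, b = kg of product B (per 100 m²).
P₂O₅: 0.46·a + 0.05·b = 0.99
N: 0.18·a + 0.24·b = 0.97
From row1: a = (0.99 − 0.05·b) / 0.46.
Into row2: 0.18·(0.99 − 0.05·b)/0.46 + 0.24·b = 0.97 → b = 2.643, a = 1.86489.

1.86 kg diammonium phosphate, 2.64 kg product B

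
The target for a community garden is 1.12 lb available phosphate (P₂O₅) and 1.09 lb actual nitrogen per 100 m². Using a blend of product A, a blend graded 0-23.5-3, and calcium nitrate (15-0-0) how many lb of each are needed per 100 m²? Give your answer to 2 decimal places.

4.77 lb product A, 7.27 lb calcium nitrate

Per-100 m² balance (a = product A, b = calcium nitrate):
P₂O₅: 0.235·a + 0·b = 1.12
N: 0·a + 0.15·b = 1.09
Solving simultaneously: a = 4.76596, b = 7.26667.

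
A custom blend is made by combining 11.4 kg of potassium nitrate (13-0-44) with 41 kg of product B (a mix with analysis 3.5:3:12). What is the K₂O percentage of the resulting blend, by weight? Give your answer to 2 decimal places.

18.96% K₂O

Total mass = 11.4 + 41 = 52.4 kg.
K₂O mass = 44%×11.4 + 12%×41 = 9.936 kg.
% K₂O = 9.936 / 52.4 = 18.9618%.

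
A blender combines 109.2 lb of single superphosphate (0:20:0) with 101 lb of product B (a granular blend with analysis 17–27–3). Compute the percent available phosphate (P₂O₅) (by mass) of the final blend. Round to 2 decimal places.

Total mass = 109.2 + 101 = 210.2 lb.
P₂O₅ mass = 20%×109.2 + 27%×101 = 49.11 lb.
% P₂O₅ = 49.11 / 210.2 = 23.3635%.

23.36% P₂O₅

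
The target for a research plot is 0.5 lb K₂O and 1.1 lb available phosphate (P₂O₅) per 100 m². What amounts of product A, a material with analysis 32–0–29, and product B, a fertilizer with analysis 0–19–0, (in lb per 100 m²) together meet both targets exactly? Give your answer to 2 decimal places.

With a, b = lb per 100 m² of product A and product B:
K₂O: 0.29·a + 0·b = 0.5
P₂O₅: 0·a + 0.19·b = 1.1
Solving simultaneously: a = 1.72414, b = 5.78947.

1.72 lb product A, 5.79 lb product B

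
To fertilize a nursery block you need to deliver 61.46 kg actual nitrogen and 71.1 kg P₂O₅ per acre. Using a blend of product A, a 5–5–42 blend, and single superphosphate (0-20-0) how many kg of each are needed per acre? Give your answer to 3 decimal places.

Let a = kg of product A, b = kg of single superphosphate (per acre).
N: 0.05·a + 0·b = 61.46
P₂O₅: 0.05·a + 0.2·b = 71.1
Solving simultaneously: a = 1229.2, b = 48.2.

1229.200 kg product A, 48.200 kg single superphosphate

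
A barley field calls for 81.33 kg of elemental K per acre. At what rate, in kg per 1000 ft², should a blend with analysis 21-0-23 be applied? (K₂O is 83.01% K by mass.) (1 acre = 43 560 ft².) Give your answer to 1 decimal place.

As K₂O: 81.33 / 0.8301 = 97.9761 kg per acre.
Product per acre = 97.9761 / 23% = 425.983 kg.
Convert to per 1000 ft²: 425.983 × 0.0229568 = 9.77923 kg.

9.8 kg of product per thousand sq ft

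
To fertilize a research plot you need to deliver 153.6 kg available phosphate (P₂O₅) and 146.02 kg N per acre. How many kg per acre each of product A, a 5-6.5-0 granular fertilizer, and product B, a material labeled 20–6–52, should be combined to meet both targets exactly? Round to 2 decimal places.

2195.88 kg product A, 181.13 kg product B

With a, b = kg per acre of product A and product B:
P₂O₅: 0.065·a + 0.06·b = 153.6
N: 0.05·a + 0.2·b = 146.02
Eliminate a: (row1) − 0.065/0.05·(row2) → -0.2·b = -36.226, so b = 181.13.
Back-substitute: a = (153.6 − 0.06·181.13) / 0.065 = 2195.88.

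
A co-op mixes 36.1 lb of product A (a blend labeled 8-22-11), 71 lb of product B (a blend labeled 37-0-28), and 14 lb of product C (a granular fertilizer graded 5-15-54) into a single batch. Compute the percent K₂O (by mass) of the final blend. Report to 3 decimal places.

25.938% K₂O

Total mass = 36.1 + 71 + 14 = 121.1 lb.
K₂O mass = 11%×36.1 + 28%×71 + 54%×14 = 31.411 lb.
% K₂O = 31.411 / 121.1 = 25.9381%.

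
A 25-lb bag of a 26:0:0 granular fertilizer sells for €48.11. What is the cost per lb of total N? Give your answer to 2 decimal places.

N in bag = 25 × 26% = 6.5 lb.
Cost per lb N = €48.11 / 6.5 = €7.4015.

€7.40 per lb N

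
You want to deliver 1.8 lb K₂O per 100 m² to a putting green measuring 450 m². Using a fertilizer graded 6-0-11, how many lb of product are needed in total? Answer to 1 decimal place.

73.6 lb

Product per 100 m² = 1.8 / 11% = 16.3636 lb.
Total product = 16.3636 × 450 / 100 = 73.6364 lb.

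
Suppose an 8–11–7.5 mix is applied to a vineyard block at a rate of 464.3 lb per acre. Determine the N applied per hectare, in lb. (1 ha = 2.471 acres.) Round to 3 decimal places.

91.783 lb N per hectare

nitrogen per acre = 464.3 × 8% = 37.144 lb.
Convert to per hectare: 37.144 × 2.471 = 91.7828 lb.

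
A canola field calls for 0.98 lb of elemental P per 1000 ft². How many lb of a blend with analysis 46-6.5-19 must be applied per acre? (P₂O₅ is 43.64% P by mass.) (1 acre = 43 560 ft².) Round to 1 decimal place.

As P₂O₅: 0.98 / 0.4364 = 2.24565 lb per 1000 ft².
Product per 1000 ft² = 2.24565 / 6.5% = 34.5484 lb.
Convert to per acre: 34.5484 × 43.56 = 1504.93 lb.

1504.9 lb of product per acre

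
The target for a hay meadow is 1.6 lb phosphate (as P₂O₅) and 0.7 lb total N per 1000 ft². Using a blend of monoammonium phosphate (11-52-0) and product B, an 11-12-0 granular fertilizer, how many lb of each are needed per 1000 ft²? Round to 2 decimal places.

2.09 lb monoammonium phosphate, 4.27 lb product B

With a, b = lb per 1000 ft² of monoammonium phosphate and product B:
P₂O₅: 0.52·a + 0.12·b = 1.6
N: 0.11·a + 0.11·b = 0.7
From row1: a = (1.6 − 0.12·b) / 0.52.
Into row2: 0.11·(1.6 − 0.12·b)/0.52 + 0.11·b = 0.7 → b = 4.27273, a = 2.09091.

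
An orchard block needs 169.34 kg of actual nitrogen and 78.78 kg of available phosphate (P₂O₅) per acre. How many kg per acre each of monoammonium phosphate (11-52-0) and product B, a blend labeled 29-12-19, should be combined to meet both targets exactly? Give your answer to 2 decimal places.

Per-acre balance (a = monoammonium phosphate, b = product B):
N: 0.11·a + 0.29·b = 169.34
P₂O₅: 0.52·a + 0.12·b = 78.78
Solving simultaneously: a = 18.3532, b = 576.969.

18.35 kg monoammonium phosphate, 576.97 kg product B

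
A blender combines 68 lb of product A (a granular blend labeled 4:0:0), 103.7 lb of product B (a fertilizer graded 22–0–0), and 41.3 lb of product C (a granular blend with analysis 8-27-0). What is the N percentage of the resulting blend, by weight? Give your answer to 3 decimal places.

13.539% N

Total mass = 68 + 103.7 + 41.3 = 213 lb.
N mass = 4%×68 + 22%×103.7 + 8%×41.3 = 28.838 lb.
% N = 28.838 / 213 = 13.53897%.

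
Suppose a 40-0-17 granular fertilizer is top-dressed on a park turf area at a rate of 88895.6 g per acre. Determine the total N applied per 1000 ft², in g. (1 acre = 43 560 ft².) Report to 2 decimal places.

816.30 g N per thousand sq ft

nitrogen per acre = 88895.6 × 40% = 35558.2 g.
Convert to per 1000 ft²: 35558.2 × 0.0229568 = 816.3049 g.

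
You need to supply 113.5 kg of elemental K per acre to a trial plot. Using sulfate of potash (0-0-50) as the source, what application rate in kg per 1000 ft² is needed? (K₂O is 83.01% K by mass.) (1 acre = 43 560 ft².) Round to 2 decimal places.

6.28 kg of product per thousand sq ft

As K₂O: 113.5 / 0.8301 = 136.731 kg per acre.
Product per acre = 136.731 / 50% = 273.461 kg.
Convert to per 1000 ft²: 273.461 × 0.0229568 = 6.2778 kg.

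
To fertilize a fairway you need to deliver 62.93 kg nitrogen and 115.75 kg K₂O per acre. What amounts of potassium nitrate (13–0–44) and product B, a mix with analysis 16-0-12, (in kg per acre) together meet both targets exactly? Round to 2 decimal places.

200.15 kg potassium nitrate, 230.69 kg product B

Per-acre balance (a = potassium nitrate, b = product B):
N: 0.13·a + 0.16·b = 62.93
K₂O: 0.44·a + 0.12·b = 115.75
Solving simultaneously: a = 200.153, b = 230.688.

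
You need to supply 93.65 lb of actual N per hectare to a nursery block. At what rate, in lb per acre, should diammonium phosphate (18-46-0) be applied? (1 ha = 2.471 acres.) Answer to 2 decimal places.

Product per hectare = 93.65 / 18% = 520.278 lb.
Convert to per acre: 520.278 × 0.404694 = 210.554 lb.

210.55 lb of product per acre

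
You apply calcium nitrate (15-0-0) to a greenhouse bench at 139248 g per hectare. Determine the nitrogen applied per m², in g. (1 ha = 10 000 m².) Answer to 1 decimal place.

2.1 g N per sq m

nitrogen per hectare = 139248 × 15% = 20887.2 g.
Convert to per m²: 20887.2 × 0.0001 = 2.08872 g.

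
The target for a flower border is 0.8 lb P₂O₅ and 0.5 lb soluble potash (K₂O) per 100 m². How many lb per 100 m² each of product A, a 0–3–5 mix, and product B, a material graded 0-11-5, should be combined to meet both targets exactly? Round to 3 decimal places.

3.750 lb product A, 6.250 lb product B

Let a = lb of product A, b = lb of product B (per 100 m²).
P₂O₅: 0.03·a + 0.11·b = 0.8
K₂O: 0.05·a + 0.05·b = 0.5
Eliminate a: (row1) − 0.03/0.05·(row2) → 0.08·b = 0.5, so b = 6.25.
Back-substitute: a = (0.8 − 0.11·6.25) / 0.03 = 3.75.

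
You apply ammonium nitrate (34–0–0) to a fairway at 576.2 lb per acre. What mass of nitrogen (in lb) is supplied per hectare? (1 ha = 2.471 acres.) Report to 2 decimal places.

484.09 lb N per hectare

nitrogen per acre = 576.2 × 34% = 195.908 lb.
Convert to per hectare: 195.908 × 2.471 = 484.089 lb.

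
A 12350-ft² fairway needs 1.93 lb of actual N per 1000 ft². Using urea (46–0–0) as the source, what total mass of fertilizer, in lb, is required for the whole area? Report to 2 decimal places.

Product per 1000 ft² = 1.93 / 46% = 4.19565 lb.
Total product = 4.19565 × 12350 / 1000 = 51.8163 lb.

51.82 lb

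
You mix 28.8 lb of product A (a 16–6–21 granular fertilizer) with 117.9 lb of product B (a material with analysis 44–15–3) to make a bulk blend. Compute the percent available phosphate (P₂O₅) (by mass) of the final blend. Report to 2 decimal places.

13.23% P₂O₅

Total mass = 28.8 + 117.9 = 146.7 lb.
P₂O₅ mass = 6%×28.8 + 15%×117.9 = 19.413 lb.
% P₂O₅ = 19.413 / 146.7 = 13.2331%.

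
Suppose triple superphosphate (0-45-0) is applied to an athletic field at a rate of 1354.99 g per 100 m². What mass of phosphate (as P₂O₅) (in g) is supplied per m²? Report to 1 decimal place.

6.1 g P₂O₅ per sq m

P₂O₅ per 100 m² = 1354.99 × 45% = 609.745 g.
Convert to per m²: 609.745 × 0.01 = 6.09746 g.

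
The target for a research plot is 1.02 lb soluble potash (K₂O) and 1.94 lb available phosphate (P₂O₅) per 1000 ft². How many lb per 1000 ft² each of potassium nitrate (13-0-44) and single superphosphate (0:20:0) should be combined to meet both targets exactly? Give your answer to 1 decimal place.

2.3 lb potassium nitrate, 9.7 lb single superphosphate

With a, b = lb per 1000 ft² of potassium nitrate and single superphosphate:
K₂O: 0.44·a + 0·b = 1.02
P₂O₅: 0·a + 0.2·b = 1.94
Solving simultaneously: a = 2.31818, b = 9.7.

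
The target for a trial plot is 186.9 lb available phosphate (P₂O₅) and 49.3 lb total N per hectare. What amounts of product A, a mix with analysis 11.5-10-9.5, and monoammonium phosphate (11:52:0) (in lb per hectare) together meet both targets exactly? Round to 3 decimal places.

Per-hectare balance (a = product A, b = monoammonium phosphate):
P₂O₅: 0.1·a + 0.52·b = 186.9
N: 0.115·a + 0.11·b = 49.3
Eliminate b: (row1) − 0.52/0.11·(row2) → -0.443636·a = -46.1545, so a = 104.0369.
Then b = (49.3 − 0.115·104.0369) / 0.11 = 339.41598.

104.037 lb product A, 339.416 lb monoammonium phosphate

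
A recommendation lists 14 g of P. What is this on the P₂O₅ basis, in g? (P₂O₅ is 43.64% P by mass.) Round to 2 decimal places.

P₂O₅ = 14 / 0.4364 = 32.0807 g.

32.08 g P₂O₅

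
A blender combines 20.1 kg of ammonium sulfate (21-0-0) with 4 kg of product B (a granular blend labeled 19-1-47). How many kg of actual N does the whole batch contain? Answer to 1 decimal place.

5.0 kg N

N mass = 21%×20.1 + 19%×4 = 4.981 kg.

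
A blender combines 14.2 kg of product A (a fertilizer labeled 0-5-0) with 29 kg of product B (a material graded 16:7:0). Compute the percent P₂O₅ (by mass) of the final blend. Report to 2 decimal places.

Total mass = 14.2 + 29 = 43.2 kg.
P₂O₅ mass = 5%×14.2 + 7%×29 = 2.74 kg.
% P₂O₅ = 2.74 / 43.2 = 6.34259%.

6.34% P₂O₅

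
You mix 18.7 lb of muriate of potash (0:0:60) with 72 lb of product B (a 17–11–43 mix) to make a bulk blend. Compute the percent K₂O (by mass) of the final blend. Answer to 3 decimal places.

46.505% K₂O

Total mass = 18.7 + 72 = 90.7 lb.
K₂O mass = 60%×18.7 + 43%×72 = 42.18 lb.
% K₂O = 42.18 / 90.7 = 46.50496%.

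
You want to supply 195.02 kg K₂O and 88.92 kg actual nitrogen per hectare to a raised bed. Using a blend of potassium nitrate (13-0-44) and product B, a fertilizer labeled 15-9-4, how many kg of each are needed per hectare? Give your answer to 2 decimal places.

Per-hectare balance (a = potassium nitrate, b = product B):
K₂O: 0.44·a + 0.04·b = 195.02
N: 0.13·a + 0.15·b = 88.92
Eliminate a: (row1) − 0.44/0.13·(row2) → -0.467692·b = -105.94, so b = 226.516.
Back-substitute: a = (195.02 − 0.04·226.516) / 0.44 = 422.6349.

422.63 kg potassium nitrate, 226.52 kg product B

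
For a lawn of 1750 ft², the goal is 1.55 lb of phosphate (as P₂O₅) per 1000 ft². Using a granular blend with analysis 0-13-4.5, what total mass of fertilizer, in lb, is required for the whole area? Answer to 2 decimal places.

Product per 1000 ft² = 1.55 / 13% = 11.9231 lb.
Total product = 11.9231 × 1750 / 1000 = 20.8654 lb.

20.87 lb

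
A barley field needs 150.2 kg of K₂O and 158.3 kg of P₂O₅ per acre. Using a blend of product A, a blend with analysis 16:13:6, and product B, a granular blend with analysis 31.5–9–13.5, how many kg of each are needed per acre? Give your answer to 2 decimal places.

646.30 kg product A, 825.35 kg product B

Let a = kg of product A, b = kg of product B (per acre).
K₂O: 0.06·a + 0.135·b = 150.2
P₂O₅: 0.13·a + 0.09·b = 158.3
From row1: a = (150.2 − 0.135·b) / 0.06.
Into row2: 0.13·(150.2 − 0.135·b)/0.06 + 0.09·b = 158.3 → b = 825.3498, a = 646.296.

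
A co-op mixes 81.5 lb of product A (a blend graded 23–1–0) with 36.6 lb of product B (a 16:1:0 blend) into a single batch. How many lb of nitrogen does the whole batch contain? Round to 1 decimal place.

24.6 lb N

N mass = 23%×81.5 + 16%×36.6 = 24.601 lb.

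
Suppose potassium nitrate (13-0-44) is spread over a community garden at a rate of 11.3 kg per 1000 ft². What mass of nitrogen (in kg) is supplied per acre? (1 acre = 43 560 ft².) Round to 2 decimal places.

nitrogen per 1000 ft² = 11.3 × 13% = 1.469 kg.
Convert to per acre: 1.469 × 43.56 = 63.9896 kg.

63.99 kg N per acre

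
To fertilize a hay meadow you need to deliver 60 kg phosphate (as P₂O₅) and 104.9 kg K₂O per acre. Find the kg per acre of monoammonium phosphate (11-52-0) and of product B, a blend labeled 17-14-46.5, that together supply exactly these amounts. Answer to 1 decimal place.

54.6 kg monoammonium phosphate, 225.6 kg product B

Let a = kg of monoammonium phosphate, b = kg of product B (per acre).
P₂O₅: 0.52·a + 0.14·b = 60
K₂O: 0·a + 0.465·b = 104.9
Solving simultaneously: a = 54.6485, b = 225.591.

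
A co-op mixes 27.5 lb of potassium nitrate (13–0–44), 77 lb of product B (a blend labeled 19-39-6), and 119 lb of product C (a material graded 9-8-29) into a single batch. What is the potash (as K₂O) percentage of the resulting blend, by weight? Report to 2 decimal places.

Total mass = 27.5 + 77 + 119 = 223.5 lb.
K₂O mass = 44%×27.5 + 6%×77 + 29%×119 = 51.23 lb.
% K₂O = 51.23 / 223.5 = 22.9217%.

22.92% K₂O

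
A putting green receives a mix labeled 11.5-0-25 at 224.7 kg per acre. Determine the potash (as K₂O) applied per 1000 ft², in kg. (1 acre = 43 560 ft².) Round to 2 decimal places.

K₂O per acre = 224.7 × 25% = 56.175 kg.
Convert to per 1000 ft²: 56.175 × 0.0229568 = 1.2896 kg.

1.29 kg K₂O per thousand sq ft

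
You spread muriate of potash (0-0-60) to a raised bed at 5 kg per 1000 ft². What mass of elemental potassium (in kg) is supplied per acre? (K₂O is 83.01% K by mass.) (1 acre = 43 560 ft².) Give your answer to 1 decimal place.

108.5 kg K per acre

K₂O per 1000 ft² = 5 × 60% = 3 kg.
Elemental K = 3 × 0.8301 = 2.4903 kg per 1000 ft².
Convert to per acre: 2.4903 × 43.56 = 108.477 kg.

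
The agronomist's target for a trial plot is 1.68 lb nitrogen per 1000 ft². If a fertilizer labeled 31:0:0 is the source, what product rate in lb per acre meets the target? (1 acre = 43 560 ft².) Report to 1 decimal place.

Product per 1000 ft² = 1.68 / 31% = 5.41935 lb.
Convert to per acre: 5.41935 × 43.56 = 236.067 lb.

236.1 lb of product per acre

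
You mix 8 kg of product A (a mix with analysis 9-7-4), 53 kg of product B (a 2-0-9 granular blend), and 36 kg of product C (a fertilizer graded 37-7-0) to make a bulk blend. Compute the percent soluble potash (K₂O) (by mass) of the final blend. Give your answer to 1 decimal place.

5.2% K₂O

Total mass = 8 + 53 + 36 = 97 kg.
K₂O mass = 4%×8 + 9%×53 + 0%×36 = 5.09 kg.
% K₂O = 5.09 / 97 = 5.24742%.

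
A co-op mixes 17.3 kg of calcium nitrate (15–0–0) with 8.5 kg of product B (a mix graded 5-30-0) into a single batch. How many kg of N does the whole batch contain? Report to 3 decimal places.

3.020 kg N

N mass = 15%×17.3 + 5%×8.5 = 3.02 kg.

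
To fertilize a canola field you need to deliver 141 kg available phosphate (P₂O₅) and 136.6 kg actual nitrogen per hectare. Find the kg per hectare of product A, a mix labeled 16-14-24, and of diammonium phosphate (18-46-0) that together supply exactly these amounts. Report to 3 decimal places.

773.884 kg product A, 70.992 kg diammonium phosphate

Let a = kg of product A, b = kg of diammonium phosphate (per hectare).
P₂O₅: 0.14·a + 0.46·b = 141
N: 0.16·a + 0.18·b = 136.6
From row1: a = (141 − 0.46·b) / 0.14.
Into row2: 0.16·(141 − 0.46·b)/0.14 + 0.18·b = 136.6 → b = 70.9917, a = 773.8843.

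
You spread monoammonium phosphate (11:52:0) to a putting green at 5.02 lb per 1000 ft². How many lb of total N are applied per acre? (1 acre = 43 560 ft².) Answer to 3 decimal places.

nitrogen per 1000 ft² = 5.02 × 11% = 0.5522 lb.
Convert to per acre: 0.5522 × 43.56 = 24.0538 lb.

24.054 lb N per acre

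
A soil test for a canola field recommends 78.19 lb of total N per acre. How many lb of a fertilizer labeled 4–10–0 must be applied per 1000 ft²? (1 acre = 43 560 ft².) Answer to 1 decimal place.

44.9 lb of product per thousand sq ft

Product per acre = 78.19 / 4% = 1954.75 lb.
Convert to per 1000 ft²: 1954.75 × 0.0229568 = 44.8749 lb.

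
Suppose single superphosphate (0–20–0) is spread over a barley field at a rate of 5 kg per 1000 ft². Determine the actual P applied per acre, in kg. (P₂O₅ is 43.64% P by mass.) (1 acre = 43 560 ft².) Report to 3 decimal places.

P₂O₅ per 1000 ft² = 5 × 20% = 1 kg.
Elemental P = 1 × 0.4364 = 0.4364 kg per 1000 ft².
Convert to per acre: 0.4364 × 43.56 = 19.0096 kg.

19.010 kg P per acre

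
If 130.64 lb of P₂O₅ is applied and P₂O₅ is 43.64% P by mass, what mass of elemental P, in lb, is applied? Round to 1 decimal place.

57.0 lb P

P = 130.64 × 0.4364 = 57.0113 lb.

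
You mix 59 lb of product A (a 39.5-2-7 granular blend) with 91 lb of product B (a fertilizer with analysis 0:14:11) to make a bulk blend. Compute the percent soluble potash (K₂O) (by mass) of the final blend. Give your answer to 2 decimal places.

Total mass = 59 + 91 = 150 lb.
K₂O mass = 7%×59 + 11%×91 = 14.14 lb.
% K₂O = 14.14 / 150 = 9.42667%.

9.43% K₂O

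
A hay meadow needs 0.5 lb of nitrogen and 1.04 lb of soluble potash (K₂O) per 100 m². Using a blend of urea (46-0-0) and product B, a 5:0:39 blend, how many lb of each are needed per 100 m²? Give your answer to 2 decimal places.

Per-100 m² balance (a = urea, b = product B):
N: 0.46·a + 0.05·b = 0.5
K₂O: 0·a + 0.39·b = 1.04
Solving simultaneously: a = 0.797101, b = 2.66667.

0.80 lb urea, 2.67 lb product B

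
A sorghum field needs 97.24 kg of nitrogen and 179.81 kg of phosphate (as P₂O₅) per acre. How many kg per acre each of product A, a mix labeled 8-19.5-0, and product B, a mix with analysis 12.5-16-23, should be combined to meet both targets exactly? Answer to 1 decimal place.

With a, b = kg per acre of product A and product B:
N: 0.08·a + 0.125·b = 97.24
P₂O₅: 0.195·a + 0.16·b = 179.81
Eliminate b: (row1) − 0.125/0.16·(row2) → -0.0723437·a = -43.2366, so a = 597.654.
Then b = (179.81 − 0.195·597.654) / 0.16 = 395.421.

597.7 kg product A, 395.4 kg product B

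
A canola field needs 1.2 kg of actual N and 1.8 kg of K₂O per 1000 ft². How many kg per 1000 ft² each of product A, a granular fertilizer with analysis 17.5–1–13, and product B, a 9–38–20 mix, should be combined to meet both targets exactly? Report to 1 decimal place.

Per-1000 ft² balance (a = product A, b = product B):
N: 0.175·a + 0.09·b = 1.2
K₂O: 0.13·a + 0.2·b = 1.8
Solving simultaneously: a = 3.34764, b = 6.82403.

3.3 kg product A, 6.8 kg product B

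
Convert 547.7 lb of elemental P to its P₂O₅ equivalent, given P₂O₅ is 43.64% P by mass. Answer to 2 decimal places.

P₂O₅ = 547.7 / 0.4364 = 1255.041 lb.

1255.04 lb P₂O₅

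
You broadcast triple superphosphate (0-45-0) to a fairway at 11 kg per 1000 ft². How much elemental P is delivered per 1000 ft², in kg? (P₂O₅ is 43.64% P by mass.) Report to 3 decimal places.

P₂O₅ per 1000 ft² = 11 × 45% = 4.95 kg.
Elemental P = 4.95 × 0.4364 = 2.16018 kg per 1000 ft².

2.160 kg P per thousand sq ft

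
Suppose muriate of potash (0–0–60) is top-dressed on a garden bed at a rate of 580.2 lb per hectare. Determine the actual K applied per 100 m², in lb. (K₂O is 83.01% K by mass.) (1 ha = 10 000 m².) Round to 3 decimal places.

2.890 lb K per hundred sq m

K₂O per hectare = 580.2 × 60% = 348.12 lb.
Elemental K = 348.12 × 0.8301 = 288.974 lb per hectare.
Convert to per 100 m²: 288.974 × 0.01 = 2.88974 lb.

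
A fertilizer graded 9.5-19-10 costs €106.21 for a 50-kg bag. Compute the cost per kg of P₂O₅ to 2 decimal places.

P₂O₅ in bag = 50 × 19% = 9.5 kg.
Cost per kg P₂O₅ = €106.21 / 9.5 = €11.1800.

€11.18 per kg P₂O₅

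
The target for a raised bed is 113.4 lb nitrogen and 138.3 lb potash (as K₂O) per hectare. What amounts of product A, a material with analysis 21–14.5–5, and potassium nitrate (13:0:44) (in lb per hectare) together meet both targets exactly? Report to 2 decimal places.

Let a = lb of product A, b = lb of potassium nitrate (per hectare).
N: 0.21·a + 0.13·b = 113.4
K₂O: 0.05·a + 0.44·b = 138.3
Eliminate b: (row1) − 0.13/0.44·(row2) → 0.195227·a = 72.5386, so a = 371.55995.
Then b = (138.3 − 0.05·371.55995) / 0.44 = 272.095.

371.56 lb product A, 272.10 lb potassium nitrate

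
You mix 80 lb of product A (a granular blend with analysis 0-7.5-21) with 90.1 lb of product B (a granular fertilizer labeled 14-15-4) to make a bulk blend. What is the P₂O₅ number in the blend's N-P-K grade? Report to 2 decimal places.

Total mass = 80 + 90.1 = 170.1 lb.
P₂O₅ mass = 7.5%×80 + 15%×90.1 = 19.515 lb.
% P₂O₅ = 19.515 / 170.1 = 11.4727%.

11.47% P₂O₅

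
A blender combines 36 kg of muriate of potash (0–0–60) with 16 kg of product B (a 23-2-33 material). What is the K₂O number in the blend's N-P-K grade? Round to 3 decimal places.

51.692% K₂O

Total mass = 36 + 16 = 52 kg.
K₂O mass = 60%×36 + 33%×16 = 26.88 kg.
% K₂O = 26.88 / 52 = 51.6923%.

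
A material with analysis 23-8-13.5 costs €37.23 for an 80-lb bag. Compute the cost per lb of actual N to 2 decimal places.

€2.02 per lb N

N in bag = 80 × 23% = 18.4 lb.
Cost per lb N = €37.23 / 18.4 = €2.0234.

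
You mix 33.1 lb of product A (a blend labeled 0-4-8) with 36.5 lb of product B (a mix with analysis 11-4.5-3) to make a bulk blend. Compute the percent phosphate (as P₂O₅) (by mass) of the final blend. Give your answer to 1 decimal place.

Total mass = 33.1 + 36.5 = 69.6 lb.
P₂O₅ mass = 4%×33.1 + 4.5%×36.5 = 2.9665 lb.
% P₂O₅ = 2.9665 / 69.6 = 4.26221%.

4.3% P₂O₅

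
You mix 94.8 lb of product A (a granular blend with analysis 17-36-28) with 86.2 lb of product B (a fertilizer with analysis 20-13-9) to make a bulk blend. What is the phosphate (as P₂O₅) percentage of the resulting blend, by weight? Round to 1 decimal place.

25.0% P₂O₅

Total mass = 94.8 + 86.2 = 181 lb.
P₂O₅ mass = 36%×94.8 + 13%×86.2 = 45.334 lb.
% P₂O₅ = 45.334 / 181 = 25.0464%.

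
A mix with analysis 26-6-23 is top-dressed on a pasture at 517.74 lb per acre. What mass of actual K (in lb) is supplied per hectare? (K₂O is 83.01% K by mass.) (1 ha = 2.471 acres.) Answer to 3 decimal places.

244.255 lb K per hectare

K₂O per acre = 517.74 × 23% = 119.08 lb.
Elemental K = 119.08 × 0.8301 = 98.8485 lb per acre.
Convert to per hectare: 98.8485 × 2.471 = 244.2546 lb.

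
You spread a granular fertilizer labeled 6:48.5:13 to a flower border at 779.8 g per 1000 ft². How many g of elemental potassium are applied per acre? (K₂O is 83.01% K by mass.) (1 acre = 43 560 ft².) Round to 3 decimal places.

3665.598 g K per acre

K₂O per 1000 ft² = 779.8 × 13% = 101.374 g.
Elemental K = 101.374 × 0.8301 = 84.1506 g per 1000 ft².
Convert to per acre: 84.1506 × 43.56 = 3665.5983 g.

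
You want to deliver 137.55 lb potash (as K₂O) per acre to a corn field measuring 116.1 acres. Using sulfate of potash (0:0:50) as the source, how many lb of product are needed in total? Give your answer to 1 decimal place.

31939.1 lb

Product per acre = 137.55 / 50% = 275.1 lb.
Total product = 275.1 × 116.1 = 31939.11 lb.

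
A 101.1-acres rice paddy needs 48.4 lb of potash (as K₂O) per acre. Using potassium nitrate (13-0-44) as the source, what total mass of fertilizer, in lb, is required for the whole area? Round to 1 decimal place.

Product per acre = 48.4 / 44% = 110 lb.
Total product = 110 × 101.1 = 11121 lb.

11121.0 lb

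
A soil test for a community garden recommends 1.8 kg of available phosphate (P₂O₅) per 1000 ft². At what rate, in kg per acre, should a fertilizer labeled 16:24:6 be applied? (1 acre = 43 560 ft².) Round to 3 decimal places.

Product per 1000 ft² = 1.8 / 24% = 7.5 kg.
Convert to per acre: 7.5 × 43.56 = 326.7 kg.

326.700 kg of product per acre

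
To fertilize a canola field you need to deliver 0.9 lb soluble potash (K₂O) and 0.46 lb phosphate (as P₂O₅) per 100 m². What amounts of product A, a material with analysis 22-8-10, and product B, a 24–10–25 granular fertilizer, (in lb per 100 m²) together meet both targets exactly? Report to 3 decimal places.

2.500 lb product A, 2.600 lb product B

Let a = lb of product A, b = lb of product B (per 100 m²).
K₂O: 0.1·a + 0.25·b = 0.9
P₂O₅: 0.08·a + 0.1·b = 0.46
From row1: a = (0.9 − 0.25·b) / 0.1.
Into row2: 0.08·(0.9 − 0.25·b)/0.1 + 0.1·b = 0.46 → b = 2.6, a = 2.5.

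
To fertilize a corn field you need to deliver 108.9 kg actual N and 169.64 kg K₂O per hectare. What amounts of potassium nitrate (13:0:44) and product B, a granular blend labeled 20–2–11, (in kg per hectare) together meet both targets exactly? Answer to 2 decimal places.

Let a = kg of potassium nitrate, b = kg of product B (per hectare).
N: 0.13·a + 0.2·b = 108.9
K₂O: 0.44·a + 0.11·b = 169.64
Eliminate a: (row1) − 0.13/0.44·(row2) → 0.1675·b = 58.7791, so b = 350.9199.
Back-substitute: a = (108.9 − 0.2·350.9199) / 0.13 = 297.815.

297.82 kg potassium nitrate, 350.92 kg product B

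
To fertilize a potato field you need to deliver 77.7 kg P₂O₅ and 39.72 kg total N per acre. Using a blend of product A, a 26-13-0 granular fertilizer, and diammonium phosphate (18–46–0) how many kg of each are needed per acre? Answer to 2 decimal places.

Let a = kg of product A, b = kg of diammonium phosphate (per acre).
P₂O₅: 0.13·a + 0.46·b = 77.7
N: 0.26·a + 0.18·b = 39.72
From row1: a = (77.7 − 0.46·b) / 0.13.
Into row2: 0.26·(77.7 − 0.46·b)/0.13 + 0.18·b = 39.72 → b = 156.324, a = 44.5447.

44.54 kg product A, 156.32 kg diammonium phosphate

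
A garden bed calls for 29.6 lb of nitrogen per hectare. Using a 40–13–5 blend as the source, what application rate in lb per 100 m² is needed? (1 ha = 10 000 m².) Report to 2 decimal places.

Product per hectare = 29.6 / 40% = 74 lb.
Convert to per 100 m²: 74 × 0.01 = 0.74 lb.

0.74 lb of product per hundred sq m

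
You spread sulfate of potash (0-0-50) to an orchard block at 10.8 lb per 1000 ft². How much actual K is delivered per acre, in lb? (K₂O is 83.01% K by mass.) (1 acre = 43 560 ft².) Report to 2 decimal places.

195.26 lb K per acre

K₂O per 1000 ft² = 10.8 × 50% = 5.4 lb.
Elemental K = 5.4 × 0.8301 = 4.48254 lb per 1000 ft².
Convert to per acre: 4.48254 × 43.56 = 195.259 lb.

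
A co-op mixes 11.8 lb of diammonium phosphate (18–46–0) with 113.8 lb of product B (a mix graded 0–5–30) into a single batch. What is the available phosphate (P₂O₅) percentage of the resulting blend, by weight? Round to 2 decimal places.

8.85% P₂O₅

Total mass = 11.8 + 113.8 = 125.6 lb.
P₂O₅ mass = 46%×11.8 + 5%×113.8 = 11.118 lb.
% P₂O₅ = 11.118 / 125.6 = 8.85191%.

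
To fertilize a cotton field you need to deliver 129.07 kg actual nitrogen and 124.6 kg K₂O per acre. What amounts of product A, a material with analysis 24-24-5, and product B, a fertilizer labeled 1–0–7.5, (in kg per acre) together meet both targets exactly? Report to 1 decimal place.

482.0 kg product A, 1340.0 kg product B

With a, b = kg per acre of product A and product B:
N: 0.24·a + 0.01·b = 129.07
K₂O: 0.05·a + 0.075·b = 124.6
Eliminate a: (row1) − 0.24/0.05·(row2) → -0.35·b = -469.01, so b = 1340.03.
Back-substitute: a = (129.07 − 0.01·1340.03) / 0.24 = 481.957.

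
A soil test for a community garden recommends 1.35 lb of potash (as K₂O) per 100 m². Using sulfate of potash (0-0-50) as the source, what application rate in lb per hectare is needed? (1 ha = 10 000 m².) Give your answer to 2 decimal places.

Product per 100 m² = 1.35 / 50% = 2.7 lb.
Convert to per hectare: 2.7 × 100 = 270 lb.

270.00 lb of product per hectare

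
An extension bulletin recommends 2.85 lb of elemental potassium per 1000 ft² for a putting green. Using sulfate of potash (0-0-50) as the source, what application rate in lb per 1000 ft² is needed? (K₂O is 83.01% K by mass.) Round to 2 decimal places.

6.87 lb of product per thousand sq ft

As K₂O: 2.85 / 0.8301 = 3.43332 lb per 1000 ft².
Product per 1000 ft² = 3.43332 / 50% = 6.86664 lb.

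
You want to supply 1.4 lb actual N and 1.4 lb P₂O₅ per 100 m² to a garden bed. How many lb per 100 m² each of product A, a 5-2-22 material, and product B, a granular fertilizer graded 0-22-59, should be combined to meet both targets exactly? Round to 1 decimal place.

28.0 lb product A, 3.8 lb product B

Let a = lb of product A, b = lb of product B (per 100 m²).
N: 0.05·a + 0·b = 1.4
P₂O₅: 0.02·a + 0.22·b = 1.4
Eliminate b: (row1) − 0/0.22·(row2) → 0.05·a = 1.4, so a = 28.
Then b = (1.4 − 0.02·28) / 0.22 = 3.81818.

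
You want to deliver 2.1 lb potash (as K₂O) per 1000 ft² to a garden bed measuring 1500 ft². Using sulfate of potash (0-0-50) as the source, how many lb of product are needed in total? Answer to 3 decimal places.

6.300 lb

Product per 1000 ft² = 2.1 / 50% = 4.2 lb.
Total product = 4.2 × 1500 / 1000 = 6.3 lb.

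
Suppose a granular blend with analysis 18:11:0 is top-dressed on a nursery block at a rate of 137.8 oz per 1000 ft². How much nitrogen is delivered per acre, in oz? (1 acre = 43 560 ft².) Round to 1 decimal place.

nitrogen per 1000 ft² = 137.8 × 18% = 24.804 oz.
Convert to per acre: 24.804 × 43.56 = 1080.46 oz.

1080.5 oz N per acre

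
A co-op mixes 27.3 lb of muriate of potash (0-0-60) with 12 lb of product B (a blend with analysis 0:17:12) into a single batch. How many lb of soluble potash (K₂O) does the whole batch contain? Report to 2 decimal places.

K₂O mass = 60%×27.3 + 12%×12 = 17.82 lb.

17.82 lb K₂O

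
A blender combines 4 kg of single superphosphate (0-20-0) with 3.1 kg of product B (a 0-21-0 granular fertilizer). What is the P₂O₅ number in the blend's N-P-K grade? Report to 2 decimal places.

20.44% P₂O₅

Total mass = 4 + 3.1 = 7.1 kg.
P₂O₅ mass = 20%×4 + 21%×3.1 = 1.451 kg.
% P₂O₅ = 1.451 / 7.1 = 20.4366%.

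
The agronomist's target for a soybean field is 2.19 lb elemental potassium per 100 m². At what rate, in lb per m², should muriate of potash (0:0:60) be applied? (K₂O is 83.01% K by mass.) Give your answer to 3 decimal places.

As K₂O: 2.19 / 0.8301 = 2.63824 lb per 100 m².
Product per 100 m² = 2.63824 / 60% = 4.39706 lb.
Convert to per m²: 4.39706 × 0.01 = 0.0439706 lb.

0.044 lb of product per sq m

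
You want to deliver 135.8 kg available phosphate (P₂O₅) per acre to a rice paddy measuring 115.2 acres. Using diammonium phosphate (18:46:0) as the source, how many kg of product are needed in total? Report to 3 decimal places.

Product per acre = 135.8 / 46% = 295.217 kg.
Total product = 295.217 × 115.2 = 34009.04348 kg.

34009.043 kg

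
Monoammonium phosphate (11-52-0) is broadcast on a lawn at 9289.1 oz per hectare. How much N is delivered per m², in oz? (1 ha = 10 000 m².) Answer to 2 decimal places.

nitrogen per hectare = 9289.1 × 11% = 1021.8 oz.
Convert to per m²: 1021.8 × 0.0001 = 0.10218 oz.

0.10 oz N per sq m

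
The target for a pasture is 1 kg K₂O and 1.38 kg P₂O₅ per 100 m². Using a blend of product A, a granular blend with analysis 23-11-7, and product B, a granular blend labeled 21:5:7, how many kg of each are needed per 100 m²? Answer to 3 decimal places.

With a, b = kg per 100 m² of product A and product B:
K₂O: 0.07·a + 0.07·b = 1
P₂O₅: 0.11·a + 0.05·b = 1.38
Eliminate a: (row1) − 0.07/0.11·(row2) → 0.0381818·b = 0.121818, so b = 3.19048.
Back-substitute: a = (1 − 0.07·3.19048) / 0.07 = 11.0952.

11.095 kg product A, 3.190 kg product B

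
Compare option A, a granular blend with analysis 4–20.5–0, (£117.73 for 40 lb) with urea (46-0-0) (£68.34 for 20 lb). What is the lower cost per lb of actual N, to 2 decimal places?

£7.43 per lb N (urea)

option A: N per bag = 40 × 4% = 1.6 lb; cost = 117.73 / 1.6 = £73.5812/lb N.
urea: N per bag = 20 × 46% = 9.2 lb; cost = 68.34 / 9.2 = £7.4283/lb N.
urea is cheaper.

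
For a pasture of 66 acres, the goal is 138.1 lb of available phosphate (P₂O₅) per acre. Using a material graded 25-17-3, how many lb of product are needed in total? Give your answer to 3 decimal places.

53615.294 lb

Product per acre = 138.1 / 17% = 812.353 lb.
Total product = 812.353 × 66 = 53615.2941 lb.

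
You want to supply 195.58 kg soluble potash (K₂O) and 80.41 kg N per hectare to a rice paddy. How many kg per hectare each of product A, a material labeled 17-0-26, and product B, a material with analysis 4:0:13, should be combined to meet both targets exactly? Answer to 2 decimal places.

224.79 kg product A, 1054.87 kg product B

Let a = kg of product A, b = kg of product B (per hectare).
K₂O: 0.26·a + 0.13·b = 195.58
N: 0.17·a + 0.04·b = 80.41
Solving simultaneously: a = 224.7949, b = 1054.872.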